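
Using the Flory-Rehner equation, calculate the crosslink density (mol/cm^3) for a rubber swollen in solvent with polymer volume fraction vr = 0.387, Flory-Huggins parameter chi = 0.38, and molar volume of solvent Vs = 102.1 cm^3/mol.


ln(1 - vr) = ln(1 - 0.387) = -0.4894
Numerator = -((-0.4894) + 0.387 + 0.38 * 0.387^2) = 0.0455
Denominator = 102.1 * (0.387^(1/3) - 0.387/2) = 54.6476
nu = 0.0455 / 54.6476 = 8.3221e-04 mol/cm^3

8.3221e-04 mol/cm^3


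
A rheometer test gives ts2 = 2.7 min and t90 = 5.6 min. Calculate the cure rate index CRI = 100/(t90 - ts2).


CRI = 100 / (t90 - ts2)
= 100 / (5.6 - 2.7)
= 100 / 2.9
= 34.48 min^-1

34.48 min^-1


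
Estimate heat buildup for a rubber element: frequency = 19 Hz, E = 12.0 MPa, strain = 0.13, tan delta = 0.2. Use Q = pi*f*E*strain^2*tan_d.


Q = pi * f * E * strain^2 * tan_d
= pi * 19 * 12.0 * 0.13^2 * 0.2
= pi * 19 * 12.0 * 0.0169 * 0.2
= 2.4210

Q = 2.4210


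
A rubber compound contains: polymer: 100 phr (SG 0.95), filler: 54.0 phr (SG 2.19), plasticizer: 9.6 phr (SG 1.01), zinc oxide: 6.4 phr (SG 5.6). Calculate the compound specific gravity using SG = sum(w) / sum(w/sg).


Sum of weights = 170.0
Volume contributions:
  polymer: 100/0.95 = 105.2632
  filler: 54.0/2.19 = 24.6575
  plasticizer: 9.6/1.01 = 9.5050
  zinc oxide: 6.4/5.6 = 1.1429
Sum of volumes = 140.5685
SG = 170.0 / 140.5685 = 1.209

SG = 1.209


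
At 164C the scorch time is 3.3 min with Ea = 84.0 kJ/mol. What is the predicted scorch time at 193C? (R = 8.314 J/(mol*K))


Convert temperatures: T1 = 164 + 273.15 = 437.15 K, T2 = 193 + 273.15 = 466.15 K
ts2_new = 3.3 * exp(84000 / 8.314 * (1/466.15 - 1/437.15))
1/T2 - 1/T1 = -1.4231e-04
ts2_new = 0.78 min

0.78 min


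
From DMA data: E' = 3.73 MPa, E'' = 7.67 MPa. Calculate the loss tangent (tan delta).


tan delta = E'' / E'
= 7.67 / 3.73
= 2.0563

tan delta = 2.0563


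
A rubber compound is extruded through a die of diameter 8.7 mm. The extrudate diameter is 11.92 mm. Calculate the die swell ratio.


Die swell ratio = D_extrudate / D_die
= 11.92 / 8.7
= 1.37

Die swell = 1.37


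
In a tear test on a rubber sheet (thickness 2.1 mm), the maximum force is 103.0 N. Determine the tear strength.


Tear strength = force / thickness
= 103.0 / 2.1
= 49.05 N/mm

49.05 N/mm


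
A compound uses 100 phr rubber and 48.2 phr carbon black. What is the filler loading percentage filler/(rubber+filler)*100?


Filler % = filler / (rubber + filler) * 100
= 48.2 / (100 + 48.2) * 100
= 48.2 / 148.2 * 100
= 32.52%

32.52%


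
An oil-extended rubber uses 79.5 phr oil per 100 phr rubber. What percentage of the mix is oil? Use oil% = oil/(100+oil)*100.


Oil % = oil / (100 + oil) * 100
= 79.5 / (100 + 79.5) * 100
= 79.5 / 179.5 * 100
= 44.29%

44.29%


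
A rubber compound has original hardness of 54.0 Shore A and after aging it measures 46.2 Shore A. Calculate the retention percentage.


Retention = aged / original * 100
= 46.2 / 54.0 * 100
= 85.6%

85.6%


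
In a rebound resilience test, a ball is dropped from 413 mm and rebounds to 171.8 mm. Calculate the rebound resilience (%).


Resilience = h_rebound / h_drop * 100
= 171.8 / 413 * 100
= 41.6%

41.6%


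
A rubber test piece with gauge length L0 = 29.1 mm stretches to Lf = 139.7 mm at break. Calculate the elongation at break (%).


Elongation = (Lf - L0) / L0 * 100
= (139.7 - 29.1) / 29.1 * 100
= 110.6 / 29.1 * 100
= 380.1%

380.1%


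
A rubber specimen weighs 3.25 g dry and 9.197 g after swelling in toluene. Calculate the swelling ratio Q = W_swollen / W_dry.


Q = W_swollen / W_dry
Q = 9.197 / 3.25
Q = 2.83

Q = 2.83


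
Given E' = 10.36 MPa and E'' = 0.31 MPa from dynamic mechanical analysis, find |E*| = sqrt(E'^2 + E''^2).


|E*| = sqrt(E'^2 + E''^2)
= sqrt(10.36^2 + 0.31^2)
= sqrt(107.3296 + 0.0961)
= 10.365 MPa

10.365 MPa


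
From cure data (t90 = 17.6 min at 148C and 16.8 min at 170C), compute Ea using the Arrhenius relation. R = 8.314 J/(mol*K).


T1 = 421.15 K, T2 = 443.15 K
1/T1 - 1/T2 = 1.1788e-04
ln(t1/t2) = ln(17.6/16.8) = 0.0465
Ea = 8.314 * 0.0465 / 1.1788e-04 = 3281.0644 J/mol
Ea = 3.28 kJ/mol

3.28 kJ/mol


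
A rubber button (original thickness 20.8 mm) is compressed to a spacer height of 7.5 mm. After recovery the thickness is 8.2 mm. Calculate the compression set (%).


CS = (t0 - recovered) / (t0 - ts) * 100
= (20.8 - 8.2) / (20.8 - 7.5) * 100
= 12.6 / 13.3 * 100
= 94.7%

94.7%


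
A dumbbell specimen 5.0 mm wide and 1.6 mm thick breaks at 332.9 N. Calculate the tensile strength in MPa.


Area = width * thickness = 5.0 * 1.6 = 8.0 mm^2
TS = force / area = 332.9 / 8.0 = 41.61 MPa

41.61 MPa


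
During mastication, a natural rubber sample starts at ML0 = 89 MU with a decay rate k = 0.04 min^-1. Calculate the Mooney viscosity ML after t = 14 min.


ML = ML0 * exp(-k * t)
ML = 89 * exp(-0.04 * 14)
ML = 89 * 0.5712
ML = 50.84 MU

50.84 MU


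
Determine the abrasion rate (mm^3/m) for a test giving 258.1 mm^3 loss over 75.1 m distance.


Rate = volume_loss / distance
= 258.1 / 75.1
= 3.437 mm^3/m

3.437 mm^3/m


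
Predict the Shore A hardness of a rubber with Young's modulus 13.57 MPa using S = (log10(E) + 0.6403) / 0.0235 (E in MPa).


log10(E) = 0.0235*S - 0.6403  =>  S = (log10(E) + 0.6403) / 0.0235
log10(13.57) = 1.132580
S = (1.132580 + 0.6403) / 0.0235 = 1.772880 / 0.0235
S = 75.4

Shore A = 75.4


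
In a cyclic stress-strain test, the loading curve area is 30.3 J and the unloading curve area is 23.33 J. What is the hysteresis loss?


Hysteresis loss = loading - unloading
= 30.3 - 23.33
= 6.97 J

6.97 J


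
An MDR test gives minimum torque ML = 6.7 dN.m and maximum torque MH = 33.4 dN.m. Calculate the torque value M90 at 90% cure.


M90 = ML + 0.9 * (MH - ML)
M90 = 6.7 + 0.9 * (33.4 - 6.7)
M90 = 6.7 + 0.9 * 26.7
M90 = 30.73 dN.m

30.73 dN.m


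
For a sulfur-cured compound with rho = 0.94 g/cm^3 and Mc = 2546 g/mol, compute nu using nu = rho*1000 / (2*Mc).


nu = rho * 1000 / (2 * Mc)
nu = 0.94 * 1000 / (2 * 2546)
nu = 940.0 / 5092
nu = 0.1846 mol/L

0.1846 mol/L


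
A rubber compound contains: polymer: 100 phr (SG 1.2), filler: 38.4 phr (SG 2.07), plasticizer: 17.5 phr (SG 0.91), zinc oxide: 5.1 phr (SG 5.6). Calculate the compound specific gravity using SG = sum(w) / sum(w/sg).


Sum of weights = 161.0
Volume contributions:
  polymer: 100/1.2 = 83.3333
  filler: 38.4/2.07 = 18.5507
  plasticizer: 17.5/0.91 = 19.2308
  zinc oxide: 5.1/5.6 = 0.9107
Sum of volumes = 122.0255
SG = 161.0 / 122.0255 = 1.319

SG = 1.319


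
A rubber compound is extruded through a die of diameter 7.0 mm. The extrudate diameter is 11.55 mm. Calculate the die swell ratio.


Die swell ratio = D_extrudate / D_die
= 11.55 / 7.0
= 1.65

Die swell = 1.65


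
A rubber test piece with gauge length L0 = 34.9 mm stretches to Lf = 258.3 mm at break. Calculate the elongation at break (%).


Elongation = (Lf - L0) / L0 * 100
= (258.3 - 34.9) / 34.9 * 100
= 223.4 / 34.9 * 100
= 640.1%

640.1%


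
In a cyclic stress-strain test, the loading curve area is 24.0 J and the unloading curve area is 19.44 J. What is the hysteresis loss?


Hysteresis loss = loading - unloading
= 24.0 - 19.44
= 4.56 J

4.56 J


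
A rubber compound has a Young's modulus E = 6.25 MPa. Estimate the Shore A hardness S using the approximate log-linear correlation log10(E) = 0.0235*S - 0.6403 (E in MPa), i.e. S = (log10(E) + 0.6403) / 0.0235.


log10(E) = 0.0235*S - 0.6403  =>  S = (log10(E) + 0.6403) / 0.0235
log10(6.25) = 0.795880
S = (0.795880 + 0.6403) / 0.0235 = 1.436180 / 0.0235
S = 61.1

Shore A = 61.1


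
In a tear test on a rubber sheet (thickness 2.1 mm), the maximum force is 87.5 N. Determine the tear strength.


Tear strength = force / thickness
= 87.5 / 2.1
= 41.67 N/mm

41.67 N/mm


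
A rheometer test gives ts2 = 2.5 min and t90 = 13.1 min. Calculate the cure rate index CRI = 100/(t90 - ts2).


CRI = 100 / (t90 - ts2)
= 100 / (13.1 - 2.5)
= 100 / 10.6
= 9.43 min^-1

9.43 min^-1


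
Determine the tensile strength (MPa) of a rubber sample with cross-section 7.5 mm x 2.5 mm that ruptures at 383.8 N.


Area = width * thickness = 7.5 * 2.5 = 18.75 mm^2
TS = force / area = 383.8 / 18.75 = 20.47 MPa

20.47 MPa


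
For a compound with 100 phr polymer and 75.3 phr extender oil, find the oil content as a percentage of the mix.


Oil % = oil / (100 + oil) * 100
= 75.3 / (100 + 75.3) * 100
= 75.3 / 175.3 * 100
= 42.95%

42.95%


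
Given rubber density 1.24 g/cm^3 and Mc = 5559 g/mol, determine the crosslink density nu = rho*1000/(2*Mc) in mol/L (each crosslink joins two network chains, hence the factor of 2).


nu = rho * 1000 / (2 * Mc)
nu = 1.24 * 1000 / (2 * 5559)
nu = 1240.0 / 11118
nu = 0.1115 mol/L

0.1115 mol/L


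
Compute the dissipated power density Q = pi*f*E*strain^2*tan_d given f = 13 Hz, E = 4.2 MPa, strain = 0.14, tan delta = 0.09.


Q = pi * f * E * strain^2 * tan_d
= pi * 13 * 4.2 * 0.14^2 * 0.09
= pi * 13 * 4.2 * 0.0196 * 0.09
= 0.3026

Q = 0.3026


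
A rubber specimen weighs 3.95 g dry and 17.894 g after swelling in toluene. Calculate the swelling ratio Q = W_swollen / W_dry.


Q = W_swollen / W_dry
Q = 17.894 / 3.95
Q = 4.53

Q = 4.53


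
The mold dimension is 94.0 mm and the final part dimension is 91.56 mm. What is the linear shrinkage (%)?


Shrinkage = (mold - part) / mold * 100
= (94.0 - 91.56) / 94.0 * 100
= 2.44 / 94.0 * 100
= 2.6%

2.6%


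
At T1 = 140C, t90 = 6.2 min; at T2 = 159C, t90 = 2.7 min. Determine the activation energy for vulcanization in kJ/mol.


T1 = 413.15 K, T2 = 432.15 K
1/T1 - 1/T2 = 1.0642e-04
ln(t1/t2) = ln(6.2/2.7) = 0.8313
Ea = 8.314 * 0.8313 / 1.0642e-04 = 64946.4142 J/mol
Ea = 64.95 kJ/mol

64.95 kJ/mol


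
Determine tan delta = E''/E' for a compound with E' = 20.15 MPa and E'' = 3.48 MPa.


tan delta = E'' / E'
= 3.48 / 20.15
= 0.1727

tan delta = 0.1727


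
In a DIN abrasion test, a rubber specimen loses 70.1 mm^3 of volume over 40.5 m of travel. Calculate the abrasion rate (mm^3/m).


Rate = volume_loss / distance
= 70.1 / 40.5
= 1.731 mm^3/m

1.731 mm^3/m


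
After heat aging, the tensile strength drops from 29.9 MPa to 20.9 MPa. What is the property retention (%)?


Retention = aged / original * 100
= 20.9 / 29.9 * 100
= 69.9%

69.9%


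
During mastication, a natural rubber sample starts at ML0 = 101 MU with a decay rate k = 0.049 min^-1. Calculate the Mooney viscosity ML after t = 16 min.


ML = ML0 * exp(-k * t)
ML = 101 * exp(-0.049 * 16)
ML = 101 * 0.4566
ML = 46.11 MU

46.11 MU


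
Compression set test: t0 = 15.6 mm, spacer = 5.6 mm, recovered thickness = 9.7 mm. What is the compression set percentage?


CS = (t0 - recovered) / (t0 - ts) * 100
= (15.6 - 9.7) / (15.6 - 5.6) * 100
= 5.9 / 10.0 * 100
= 59.0%

59.0%


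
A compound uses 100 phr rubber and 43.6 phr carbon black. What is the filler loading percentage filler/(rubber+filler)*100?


Filler % = filler / (rubber + filler) * 100
= 43.6 / (100 + 43.6) * 100
= 43.6 / 143.6 * 100
= 30.36%

30.36%


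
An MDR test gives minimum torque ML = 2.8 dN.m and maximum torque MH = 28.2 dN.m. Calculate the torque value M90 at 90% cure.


M90 = ML + 0.9 * (MH - ML)
M90 = 2.8 + 0.9 * (28.2 - 2.8)
M90 = 2.8 + 0.9 * 25.4
M90 = 25.66 dN.m

25.66 dN.m


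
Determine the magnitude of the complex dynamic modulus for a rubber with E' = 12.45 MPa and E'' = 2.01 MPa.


|E*| = sqrt(E'^2 + E''^2)
= sqrt(12.45^2 + 2.01^2)
= sqrt(155.0025 + 4.0401)
= 12.611 MPa

12.611 MPa


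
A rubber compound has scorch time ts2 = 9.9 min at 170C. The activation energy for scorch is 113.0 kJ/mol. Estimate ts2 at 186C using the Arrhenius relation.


Convert temperatures: T1 = 170 + 273.15 = 443.15 K, T2 = 186 + 273.15 = 459.15 K
ts2_new = 9.9 * exp(113000 / 8.314 * (1/459.15 - 1/443.15))
1/T2 - 1/T1 = -7.8635e-05
ts2_new = 3.4 min

3.4 min


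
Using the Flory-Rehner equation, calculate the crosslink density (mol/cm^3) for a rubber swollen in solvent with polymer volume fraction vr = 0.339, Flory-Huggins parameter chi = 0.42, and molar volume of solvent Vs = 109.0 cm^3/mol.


ln(1 - vr) = ln(1 - 0.339) = -0.4140
Numerator = -((-0.4140) + 0.339 + 0.42 * 0.339^2) = 0.0267
Denominator = 109.0 * (0.339^(1/3) - 0.339/2) = 57.5267
nu = 0.0267 / 57.5267 = 4.6473e-04 mol/cm^3

4.6473e-04 mol/cm^3


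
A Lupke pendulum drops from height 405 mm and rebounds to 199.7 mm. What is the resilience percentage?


Resilience = h_rebound / h_drop * 100
= 199.7 / 405 * 100
= 49.3%

49.3%


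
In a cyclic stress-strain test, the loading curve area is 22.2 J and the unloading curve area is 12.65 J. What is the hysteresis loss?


Hysteresis loss = loading - unloading
= 22.2 - 12.65
= 9.55 J

9.55 J


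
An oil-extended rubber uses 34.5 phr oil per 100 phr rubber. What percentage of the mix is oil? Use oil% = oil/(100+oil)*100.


Oil % = oil / (100 + oil) * 100
= 34.5 / (100 + 34.5) * 100
= 34.5 / 134.5 * 100
= 25.65%

25.65%


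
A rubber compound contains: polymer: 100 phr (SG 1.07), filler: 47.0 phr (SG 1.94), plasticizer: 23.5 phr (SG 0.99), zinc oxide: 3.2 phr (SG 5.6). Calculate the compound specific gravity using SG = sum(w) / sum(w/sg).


Sum of weights = 173.7
Volume contributions:
  polymer: 100/1.07 = 93.4579
  filler: 47.0/1.94 = 24.2268
  plasticizer: 23.5/0.99 = 23.7374
  zinc oxide: 3.2/5.6 = 0.5714
Sum of volumes = 141.9936
SG = 173.7 / 141.9936 = 1.223

SG = 1.223


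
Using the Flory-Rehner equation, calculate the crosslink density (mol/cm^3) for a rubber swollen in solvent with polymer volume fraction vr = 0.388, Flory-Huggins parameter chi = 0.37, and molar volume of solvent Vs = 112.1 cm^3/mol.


ln(1 - vr) = ln(1 - 0.388) = -0.4910
Numerator = -((-0.4910) + 0.388 + 0.37 * 0.388^2) = 0.0473
Denominator = 112.1 * (0.388^(1/3) - 0.388/2) = 60.0142
nu = 0.0473 / 60.0142 = 7.8851e-04 mol/cm^3

7.8851e-04 mol/cm^3


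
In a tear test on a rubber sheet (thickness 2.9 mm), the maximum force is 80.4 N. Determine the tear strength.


Tear strength = force / thickness
= 80.4 / 2.9
= 27.72 N/mm

27.72 N/mm


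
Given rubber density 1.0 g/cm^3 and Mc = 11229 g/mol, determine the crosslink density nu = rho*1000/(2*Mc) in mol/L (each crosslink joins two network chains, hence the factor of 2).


nu = rho * 1000 / (2 * Mc)
nu = 1.0 * 1000 / (2 * 11229)
nu = 1000.0 / 22458
nu = 0.0445 mol/L

0.0445 mol/L


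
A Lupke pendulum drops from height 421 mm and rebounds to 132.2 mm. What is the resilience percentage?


Resilience = h_rebound / h_drop * 100
= 132.2 / 421 * 100
= 31.4%

31.4%


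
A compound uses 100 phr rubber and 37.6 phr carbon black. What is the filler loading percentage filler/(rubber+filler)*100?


Filler % = filler / (rubber + filler) * 100
= 37.6 / (100 + 37.6) * 100
= 37.6 / 137.6 * 100
= 27.33%

27.33%


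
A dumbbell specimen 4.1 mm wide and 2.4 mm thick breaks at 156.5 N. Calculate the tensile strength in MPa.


Area = width * thickness = 4.1 * 2.4 = 9.84 mm^2
TS = force / area = 156.5 / 9.84 = 15.9 MPa

15.9 MPa


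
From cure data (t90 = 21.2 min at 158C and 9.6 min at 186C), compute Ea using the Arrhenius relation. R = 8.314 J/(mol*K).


T1 = 431.15 K, T2 = 459.15 K
1/T1 - 1/T2 = 1.4144e-04
ln(t1/t2) = ln(21.2/9.6) = 0.7922
Ea = 8.314 * 0.7922 / 1.4144e-04 = 46568.3321 J/mol
Ea = 46.57 kJ/mol

46.57 kJ/mol


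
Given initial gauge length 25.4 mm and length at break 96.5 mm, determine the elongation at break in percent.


Elongation = (Lf - L0) / L0 * 100
= (96.5 - 25.4) / 25.4 * 100
= 71.1 / 25.4 * 100
= 279.9%

279.9%


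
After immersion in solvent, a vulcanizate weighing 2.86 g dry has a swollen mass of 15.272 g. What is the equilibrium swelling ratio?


Q = W_swollen / W_dry
Q = 15.272 / 2.86
Q = 5.34

Q = 5.34


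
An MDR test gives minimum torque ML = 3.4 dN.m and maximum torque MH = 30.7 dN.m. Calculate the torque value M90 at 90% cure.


M90 = ML + 0.9 * (MH - ML)
M90 = 3.4 + 0.9 * (30.7 - 3.4)
M90 = 3.4 + 0.9 * 27.3
M90 = 27.97 dN.m

27.97 dN.m


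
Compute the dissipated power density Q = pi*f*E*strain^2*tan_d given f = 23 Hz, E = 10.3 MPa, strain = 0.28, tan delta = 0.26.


Q = pi * f * E * strain^2 * tan_d
= pi * 23 * 10.3 * 0.28^2 * 0.26
= pi * 23 * 10.3 * 0.0784 * 0.26
= 15.1707

Q = 15.1707


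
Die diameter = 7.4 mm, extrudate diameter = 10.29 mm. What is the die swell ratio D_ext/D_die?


Die swell ratio = D_extrudate / D_die
= 10.29 / 7.4
= 1.391

Die swell = 1.391


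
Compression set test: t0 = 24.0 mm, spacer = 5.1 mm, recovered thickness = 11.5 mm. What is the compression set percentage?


CS = (t0 - recovered) / (t0 - ts) * 100
= (24.0 - 11.5) / (24.0 - 5.1) * 100
= 12.5 / 18.9 * 100
= 66.1%

66.1%


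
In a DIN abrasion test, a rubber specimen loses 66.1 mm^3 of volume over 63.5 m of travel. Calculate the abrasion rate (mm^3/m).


Rate = volume_loss / distance
= 66.1 / 63.5
= 1.041 mm^3/m

1.041 mm^3/m


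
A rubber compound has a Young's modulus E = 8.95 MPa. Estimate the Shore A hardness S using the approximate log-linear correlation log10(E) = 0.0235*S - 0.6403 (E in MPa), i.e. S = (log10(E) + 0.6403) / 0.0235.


log10(E) = 0.0235*S - 0.6403  =>  S = (log10(E) + 0.6403) / 0.0235
log10(8.95) = 0.951823
S = (0.951823 + 0.6403) / 0.0235 = 1.592123 / 0.0235
S = 67.7

Shore A = 67.7


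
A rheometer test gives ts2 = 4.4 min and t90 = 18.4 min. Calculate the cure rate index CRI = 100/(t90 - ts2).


CRI = 100 / (t90 - ts2)
= 100 / (18.4 - 4.4)
= 100 / 14.0
= 7.14 min^-1

7.14 min^-1


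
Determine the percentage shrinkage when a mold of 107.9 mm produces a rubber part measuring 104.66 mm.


Shrinkage = (mold - part) / mold * 100
= (107.9 - 104.66) / 107.9 * 100
= 3.24 / 107.9 * 100
= 3.0%

3.0%


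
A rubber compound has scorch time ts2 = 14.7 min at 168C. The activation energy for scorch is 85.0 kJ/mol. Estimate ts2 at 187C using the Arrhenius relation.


Convert temperatures: T1 = 168 + 273.15 = 441.15 K, T2 = 187 + 273.15 = 460.15 K
ts2_new = 14.7 * exp(85000 / 8.314 * (1/460.15 - 1/441.15))
1/T2 - 1/T1 = -9.3598e-05
ts2_new = 5.65 min

5.65 min


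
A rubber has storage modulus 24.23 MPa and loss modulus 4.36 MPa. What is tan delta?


tan delta = E'' / E'
= 4.36 / 24.23
= 0.1799

tan delta = 0.1799


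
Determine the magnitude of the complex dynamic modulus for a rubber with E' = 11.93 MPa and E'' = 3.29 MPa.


|E*| = sqrt(E'^2 + E''^2)
= sqrt(11.93^2 + 3.29^2)
= sqrt(142.3249 + 10.8241)
= 12.375 MPa

12.375 MPa


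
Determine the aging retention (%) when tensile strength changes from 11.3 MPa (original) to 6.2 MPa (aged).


Retention = aged / original * 100
= 6.2 / 11.3 * 100
= 54.9%

54.9%


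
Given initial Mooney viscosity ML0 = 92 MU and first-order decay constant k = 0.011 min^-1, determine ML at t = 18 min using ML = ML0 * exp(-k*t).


ML = ML0 * exp(-k * t)
ML = 92 * exp(-0.011 * 18)
ML = 92 * 0.8204
ML = 75.47 MU

75.47 MU


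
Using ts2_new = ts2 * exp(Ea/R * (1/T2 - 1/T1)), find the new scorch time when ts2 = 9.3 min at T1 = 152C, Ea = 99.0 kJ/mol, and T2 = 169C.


Convert temperatures: T1 = 152 + 273.15 = 425.15 K, T2 = 169 + 273.15 = 442.15 K
ts2_new = 9.3 * exp(99000 / 8.314 * (1/442.15 - 1/425.15))
1/T2 - 1/T1 = -9.0435e-05
ts2_new = 3.17 min

3.17 min


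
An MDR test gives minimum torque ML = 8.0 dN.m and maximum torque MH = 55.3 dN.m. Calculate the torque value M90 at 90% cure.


M90 = ML + 0.9 * (MH - ML)
M90 = 8.0 + 0.9 * (55.3 - 8.0)
M90 = 8.0 + 0.9 * 47.3
M90 = 50.57 dN.m

50.57 dN.m


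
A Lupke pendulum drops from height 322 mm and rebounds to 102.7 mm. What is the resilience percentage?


Resilience = h_rebound / h_drop * 100
= 102.7 / 322 * 100
= 31.9%

31.9%


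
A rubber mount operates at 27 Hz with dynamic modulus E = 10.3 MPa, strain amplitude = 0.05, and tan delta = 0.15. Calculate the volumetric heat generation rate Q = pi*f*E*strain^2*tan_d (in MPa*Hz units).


Q = pi * f * E * strain^2 * tan_d
= pi * 27 * 10.3 * 0.05^2 * 0.15
= pi * 27 * 10.3 * 0.0025 * 0.15
= 0.3276

Q = 0.3276


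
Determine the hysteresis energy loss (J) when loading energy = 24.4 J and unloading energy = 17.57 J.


Hysteresis loss = loading - unloading
= 24.4 - 17.57
= 6.83 J

6.83 J


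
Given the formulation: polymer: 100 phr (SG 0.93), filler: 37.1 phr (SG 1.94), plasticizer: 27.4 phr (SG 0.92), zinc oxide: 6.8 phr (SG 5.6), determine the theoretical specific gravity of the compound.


Sum of weights = 171.3
Volume contributions:
  polymer: 100/0.93 = 107.5269
  filler: 37.1/1.94 = 19.1237
  plasticizer: 27.4/0.92 = 29.7826
  zinc oxide: 6.8/5.6 = 1.2143
Sum of volumes = 157.6475
SG = 171.3 / 157.6475 = 1.087

SG = 1.087


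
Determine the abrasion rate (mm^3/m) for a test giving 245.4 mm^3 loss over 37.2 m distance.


Rate = volume_loss / distance
= 245.4 / 37.2
= 6.597 mm^3/m

6.597 mm^3/m


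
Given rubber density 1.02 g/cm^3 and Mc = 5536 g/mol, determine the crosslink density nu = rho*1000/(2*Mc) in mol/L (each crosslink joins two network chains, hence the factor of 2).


nu = rho * 1000 / (2 * Mc)
nu = 1.02 * 1000 / (2 * 5536)
nu = 1020.0 / 11072
nu = 0.0921 mol/L

0.0921 mol/L


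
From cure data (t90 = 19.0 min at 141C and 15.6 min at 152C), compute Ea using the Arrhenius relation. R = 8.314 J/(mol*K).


T1 = 414.15 K, T2 = 425.15 K
1/T1 - 1/T2 = 6.2473e-05
ln(t1/t2) = ln(19.0/15.6) = 0.1972
Ea = 8.314 * 0.1972 / 6.2473e-05 = 26239.3914 J/mol
Ea = 26.24 kJ/mol

26.24 kJ/mol


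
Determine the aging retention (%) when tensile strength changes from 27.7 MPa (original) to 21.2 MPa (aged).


Retention = aged / original * 100
= 21.2 / 27.7 * 100
= 76.5%

76.5%


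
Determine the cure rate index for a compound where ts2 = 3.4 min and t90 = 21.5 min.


CRI = 100 / (t90 - ts2)
= 100 / (21.5 - 3.4)
= 100 / 18.1
= 5.52 min^-1

5.52 min^-1


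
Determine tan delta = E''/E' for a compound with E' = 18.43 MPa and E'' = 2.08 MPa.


tan delta = E'' / E'
= 2.08 / 18.43
= 0.1129

tan delta = 0.1129


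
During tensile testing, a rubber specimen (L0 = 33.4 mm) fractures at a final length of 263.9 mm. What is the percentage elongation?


Elongation = (Lf - L0) / L0 * 100
= (263.9 - 33.4) / 33.4 * 100
= 230.5 / 33.4 * 100
= 690.1%

690.1%


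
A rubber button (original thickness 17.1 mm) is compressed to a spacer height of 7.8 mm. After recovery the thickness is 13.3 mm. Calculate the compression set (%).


CS = (t0 - recovered) / (t0 - ts) * 100
= (17.1 - 13.3) / (17.1 - 7.8) * 100
= 3.8 / 9.3 * 100
= 40.9%

40.9%


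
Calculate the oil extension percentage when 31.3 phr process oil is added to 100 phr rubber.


Oil % = oil / (100 + oil) * 100
= 31.3 / (100 + 31.3) * 100
= 31.3 / 131.3 * 100
= 23.84%

23.84%


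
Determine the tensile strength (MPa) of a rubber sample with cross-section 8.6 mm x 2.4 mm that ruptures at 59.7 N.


Area = width * thickness = 8.6 * 2.4 = 20.64 mm^2
TS = force / area = 59.7 / 20.64 = 2.89 MPa

2.89 MPa


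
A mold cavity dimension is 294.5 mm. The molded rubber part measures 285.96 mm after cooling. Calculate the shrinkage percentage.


Shrinkage = (mold - part) / mold * 100
= (294.5 - 285.96) / 294.5 * 100
= 8.54 / 294.5 * 100
= 2.9%

2.9%


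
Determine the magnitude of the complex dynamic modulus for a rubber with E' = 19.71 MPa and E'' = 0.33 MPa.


|E*| = sqrt(E'^2 + E''^2)
= sqrt(19.71^2 + 0.33^2)
= sqrt(388.4841 + 0.1089)
= 19.713 MPa

19.713 MPa


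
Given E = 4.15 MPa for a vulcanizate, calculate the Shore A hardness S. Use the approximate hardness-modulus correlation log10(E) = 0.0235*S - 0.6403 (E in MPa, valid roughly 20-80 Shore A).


log10(E) = 0.0235*S - 0.6403  =>  S = (log10(E) + 0.6403) / 0.0235
log10(4.15) = 0.618048
S = (0.618048 + 0.6403) / 0.0235 = 1.258348 / 0.0235
S = 53.5

Shore A = 53.5


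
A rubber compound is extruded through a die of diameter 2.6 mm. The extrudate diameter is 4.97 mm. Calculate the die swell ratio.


Die swell ratio = D_extrudate / D_die
= 4.97 / 2.6
= 1.912

Die swell = 1.912


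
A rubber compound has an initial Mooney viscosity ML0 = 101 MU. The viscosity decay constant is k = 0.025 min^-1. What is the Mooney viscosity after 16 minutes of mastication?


ML = ML0 * exp(-k * t)
ML = 101 * exp(-0.025 * 16)
ML = 101 * 0.6703
ML = 67.7 MU

67.7 MU


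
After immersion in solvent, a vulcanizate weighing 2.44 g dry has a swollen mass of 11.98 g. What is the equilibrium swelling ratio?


Q = W_swollen / W_dry
Q = 11.98 / 2.44
Q = 4.91

Q = 4.91


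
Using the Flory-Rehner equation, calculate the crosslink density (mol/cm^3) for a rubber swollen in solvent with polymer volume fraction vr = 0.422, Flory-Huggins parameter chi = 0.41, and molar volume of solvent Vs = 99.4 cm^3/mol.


ln(1 - vr) = ln(1 - 0.422) = -0.5482
Numerator = -((-0.5482) + 0.422 + 0.41 * 0.422^2) = 0.0532
Denominator = 99.4 * (0.422^(1/3) - 0.422/2) = 53.5840
nu = 0.0532 / 53.5840 = 9.9222e-04 mol/cm^3

9.9222e-04 mol/cm^3


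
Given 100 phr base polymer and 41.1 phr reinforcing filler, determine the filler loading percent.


Filler % = filler / (rubber + filler) * 100
= 41.1 / (100 + 41.1) * 100
= 41.1 / 141.1 * 100
= 29.13%

29.13%


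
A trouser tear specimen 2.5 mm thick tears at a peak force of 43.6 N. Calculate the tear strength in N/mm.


Tear strength = force / thickness
= 43.6 / 2.5
= 17.44 N/mm

17.44 N/mm


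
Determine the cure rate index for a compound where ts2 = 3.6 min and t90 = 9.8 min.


CRI = 100 / (t90 - ts2)
= 100 / (9.8 - 3.6)
= 100 / 6.2
= 16.13 min^-1

16.13 min^-1


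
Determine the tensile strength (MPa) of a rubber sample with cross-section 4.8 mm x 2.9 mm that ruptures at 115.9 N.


Area = width * thickness = 4.8 * 2.9 = 13.92 mm^2
TS = force / area = 115.9 / 13.92 = 8.33 MPa

8.33 MPa


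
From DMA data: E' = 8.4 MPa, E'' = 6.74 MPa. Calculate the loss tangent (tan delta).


tan delta = E'' / E'
= 6.74 / 8.4
= 0.8024

tan delta = 0.8024


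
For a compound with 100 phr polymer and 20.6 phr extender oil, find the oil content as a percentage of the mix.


Oil % = oil / (100 + oil) * 100
= 20.6 / (100 + 20.6) * 100
= 20.6 / 120.6 * 100
= 17.08%

17.08%


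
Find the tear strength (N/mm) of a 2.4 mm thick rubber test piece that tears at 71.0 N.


Tear strength = force / thickness
= 71.0 / 2.4
= 29.58 N/mm

29.58 N/mm


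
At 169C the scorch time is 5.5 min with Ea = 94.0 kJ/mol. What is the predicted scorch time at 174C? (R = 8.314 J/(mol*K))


Convert temperatures: T1 = 169 + 273.15 = 442.15 K, T2 = 174 + 273.15 = 447.15 K
ts2_new = 5.5 * exp(94000 / 8.314 * (1/447.15 - 1/442.15))
1/T2 - 1/T1 = -2.5290e-05
ts2_new = 4.13 min

4.13 min


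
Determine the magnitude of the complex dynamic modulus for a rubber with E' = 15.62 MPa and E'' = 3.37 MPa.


|E*| = sqrt(E'^2 + E''^2)
= sqrt(15.62^2 + 3.37^2)
= sqrt(243.9844 + 11.3569)
= 15.979 MPa

15.979 MPa


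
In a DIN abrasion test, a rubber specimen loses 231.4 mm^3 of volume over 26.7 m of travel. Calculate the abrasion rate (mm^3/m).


Rate = volume_loss / distance
= 231.4 / 26.7
= 8.667 mm^3/m

8.667 mm^3/m


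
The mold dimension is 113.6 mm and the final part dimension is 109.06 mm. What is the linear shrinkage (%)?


Shrinkage = (mold - part) / mold * 100
= (113.6 - 109.06) / 113.6 * 100
= 4.54 / 113.6 * 100
= 4.0%

4.0%


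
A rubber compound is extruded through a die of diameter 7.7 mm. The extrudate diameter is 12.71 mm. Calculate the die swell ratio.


Die swell ratio = D_extrudate / D_die
= 12.71 / 7.7
= 1.651

Die swell = 1.651


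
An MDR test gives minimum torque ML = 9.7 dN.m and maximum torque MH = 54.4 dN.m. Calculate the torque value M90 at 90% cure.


M90 = ML + 0.9 * (MH - ML)
M90 = 9.7 + 0.9 * (54.4 - 9.7)
M90 = 9.7 + 0.9 * 44.7
M90 = 49.93 dN.m

49.93 dN.m


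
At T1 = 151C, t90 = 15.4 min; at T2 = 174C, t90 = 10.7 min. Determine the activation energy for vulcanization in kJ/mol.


T1 = 424.15 K, T2 = 447.15 K
1/T1 - 1/T2 = 1.2127e-04
ln(t1/t2) = ln(15.4/10.7) = 0.3641
Ea = 8.314 * 0.3641 / 1.2127e-04 = 24963.4105 J/mol
Ea = 24.96 kJ/mol

24.96 kJ/mol


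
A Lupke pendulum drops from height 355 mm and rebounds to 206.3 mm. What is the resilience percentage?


Resilience = h_rebound / h_drop * 100
= 206.3 / 355 * 100
= 58.1%

58.1%


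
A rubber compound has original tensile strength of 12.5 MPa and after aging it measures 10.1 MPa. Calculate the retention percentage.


Retention = aged / original * 100
= 10.1 / 12.5 * 100
= 80.8%

80.8%


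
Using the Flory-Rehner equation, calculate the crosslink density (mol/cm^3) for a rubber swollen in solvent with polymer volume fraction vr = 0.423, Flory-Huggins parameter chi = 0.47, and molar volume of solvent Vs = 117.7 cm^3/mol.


ln(1 - vr) = ln(1 - 0.423) = -0.5499
Numerator = -((-0.5499) + 0.423 + 0.47 * 0.423^2) = 0.0428
Denominator = 117.7 * (0.423^(1/3) - 0.423/2) = 63.4598
nu = 0.0428 / 63.4598 = 6.7470e-04 mol/cm^3

6.7470e-04 mol/cm^3


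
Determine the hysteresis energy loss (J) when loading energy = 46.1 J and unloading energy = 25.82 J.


Hysteresis loss = loading - unloading
= 46.1 - 25.82
= 20.28 J

20.28 J


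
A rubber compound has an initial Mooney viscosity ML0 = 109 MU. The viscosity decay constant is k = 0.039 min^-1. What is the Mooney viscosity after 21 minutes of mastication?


ML = ML0 * exp(-k * t)
ML = 109 * exp(-0.039 * 21)
ML = 109 * 0.4409
ML = 48.06 MU

48.06 MU


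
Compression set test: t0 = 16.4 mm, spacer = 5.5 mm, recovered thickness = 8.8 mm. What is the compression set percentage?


CS = (t0 - recovered) / (t0 - ts) * 100
= (16.4 - 8.8) / (16.4 - 5.5) * 100
= 7.6 / 10.9 * 100
= 69.7%

69.7%


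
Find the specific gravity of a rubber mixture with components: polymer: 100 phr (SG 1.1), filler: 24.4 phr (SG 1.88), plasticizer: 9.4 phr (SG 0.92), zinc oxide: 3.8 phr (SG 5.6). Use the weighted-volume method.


Sum of weights = 137.6
Volume contributions:
  polymer: 100/1.1 = 90.9091
  filler: 24.4/1.88 = 12.9787
  plasticizer: 9.4/0.92 = 10.2174
  zinc oxide: 3.8/5.6 = 0.6786
Sum of volumes = 114.7838
SG = 137.6 / 114.7838 = 1.199

SG = 1.199


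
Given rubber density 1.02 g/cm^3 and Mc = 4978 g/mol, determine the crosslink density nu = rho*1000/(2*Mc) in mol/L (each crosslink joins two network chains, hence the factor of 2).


nu = rho * 1000 / (2 * Mc)
nu = 1.02 * 1000 / (2 * 4978)
nu = 1020.0 / 9956
nu = 0.1025 mol/L

0.1025 mol/L


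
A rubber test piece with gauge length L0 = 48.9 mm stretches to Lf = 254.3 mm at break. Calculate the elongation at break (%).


Elongation = (Lf - L0) / L0 * 100
= (254.3 - 48.9) / 48.9 * 100
= 205.4 / 48.9 * 100
= 420.0%

420.0%


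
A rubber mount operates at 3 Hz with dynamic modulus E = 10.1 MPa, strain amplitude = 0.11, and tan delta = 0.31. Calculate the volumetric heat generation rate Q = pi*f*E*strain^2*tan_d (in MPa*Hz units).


Q = pi * f * E * strain^2 * tan_d
= pi * 3 * 10.1 * 0.11^2 * 0.31
= pi * 3 * 10.1 * 0.0121 * 0.31
= 0.3571

Q = 0.3571


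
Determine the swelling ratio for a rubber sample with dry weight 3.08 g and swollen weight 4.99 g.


Q = W_swollen / W_dry
Q = 4.99 / 3.08
Q = 1.62

Q = 1.62


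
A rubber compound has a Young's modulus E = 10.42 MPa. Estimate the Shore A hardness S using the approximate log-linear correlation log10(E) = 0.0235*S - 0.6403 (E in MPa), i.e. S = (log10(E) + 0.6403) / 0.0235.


log10(E) = 0.0235*S - 0.6403  =>  S = (log10(E) + 0.6403) / 0.0235
log10(10.42) = 1.017868
S = (1.017868 + 0.6403) / 0.0235 = 1.658168 / 0.0235
S = 70.6

Shore A = 70.6


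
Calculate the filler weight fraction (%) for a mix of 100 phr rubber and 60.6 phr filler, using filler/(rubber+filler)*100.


Filler % = filler / (rubber + filler) * 100
= 60.6 / (100 + 60.6) * 100
= 60.6 / 160.6 * 100
= 37.73%

37.73%


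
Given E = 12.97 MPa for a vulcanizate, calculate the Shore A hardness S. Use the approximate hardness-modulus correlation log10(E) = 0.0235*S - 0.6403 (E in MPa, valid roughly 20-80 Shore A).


log10(E) = 0.0235*S - 0.6403  =>  S = (log10(E) + 0.6403) / 0.0235
log10(12.97) = 1.112940
S = (1.112940 + 0.6403) / 0.0235 = 1.753240 / 0.0235
S = 74.6

Shore A = 74.6


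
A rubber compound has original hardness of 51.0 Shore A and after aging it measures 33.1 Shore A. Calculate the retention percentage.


Retention = aged / original * 100
= 33.1 / 51.0 * 100
= 64.9%

64.9%


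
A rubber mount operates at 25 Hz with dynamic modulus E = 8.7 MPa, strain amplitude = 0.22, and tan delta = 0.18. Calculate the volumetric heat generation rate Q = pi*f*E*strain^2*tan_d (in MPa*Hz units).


Q = pi * f * E * strain^2 * tan_d
= pi * 25 * 8.7 * 0.22^2 * 0.18
= pi * 25 * 8.7 * 0.0484 * 0.18
= 5.9529

Q = 5.9529


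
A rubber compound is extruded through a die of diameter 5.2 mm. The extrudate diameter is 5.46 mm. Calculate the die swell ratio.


Die swell ratio = D_extrudate / D_die
= 5.46 / 5.2
= 1.05

Die swell = 1.05


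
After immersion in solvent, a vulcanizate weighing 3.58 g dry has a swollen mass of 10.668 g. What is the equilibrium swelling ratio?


Q = W_swollen / W_dry
Q = 10.668 / 3.58
Q = 2.98

Q = 2.98


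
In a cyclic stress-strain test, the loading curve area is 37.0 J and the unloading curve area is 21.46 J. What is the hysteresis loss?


Hysteresis loss = loading - unloading
= 37.0 - 21.46
= 15.54 J

15.54 J


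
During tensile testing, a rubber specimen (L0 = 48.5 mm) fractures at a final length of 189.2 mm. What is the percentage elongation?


Elongation = (Lf - L0) / L0 * 100
= (189.2 - 48.5) / 48.5 * 100
= 140.7 / 48.5 * 100
= 290.1%

290.1%


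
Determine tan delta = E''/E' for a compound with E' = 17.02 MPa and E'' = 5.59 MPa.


tan delta = E'' / E'
= 5.59 / 17.02
= 0.3284

tan delta = 0.3284


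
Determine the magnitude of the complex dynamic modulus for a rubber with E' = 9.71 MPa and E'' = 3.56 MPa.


|E*| = sqrt(E'^2 + E''^2)
= sqrt(9.71^2 + 3.56^2)
= sqrt(94.2841 + 12.6736)
= 10.342 MPa

10.342 MPa


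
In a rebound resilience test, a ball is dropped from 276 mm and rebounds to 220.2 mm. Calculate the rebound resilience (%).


Resilience = h_rebound / h_drop * 100
= 220.2 / 276 * 100
= 79.8%

79.8%


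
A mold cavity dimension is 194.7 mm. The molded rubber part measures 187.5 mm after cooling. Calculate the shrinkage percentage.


Shrinkage = (mold - part) / mold * 100
= (194.7 - 187.5) / 194.7 * 100
= 7.2 / 194.7 * 100
= 3.7%

3.7%


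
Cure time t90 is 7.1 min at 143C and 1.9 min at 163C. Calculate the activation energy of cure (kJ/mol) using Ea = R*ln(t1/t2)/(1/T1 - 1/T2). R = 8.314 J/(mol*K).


T1 = 416.15 K, T2 = 436.15 K
1/T1 - 1/T2 = 1.1019e-04
ln(t1/t2) = ln(7.1/1.9) = 1.3182
Ea = 8.314 * 1.3182 / 1.1019e-04 = 99462.7772 J/mol
Ea = 99.46 kJ/mol

99.46 kJ/mol


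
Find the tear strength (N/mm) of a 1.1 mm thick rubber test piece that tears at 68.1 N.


Tear strength = force / thickness
= 68.1 / 1.1
= 61.91 N/mm

61.91 N/mm


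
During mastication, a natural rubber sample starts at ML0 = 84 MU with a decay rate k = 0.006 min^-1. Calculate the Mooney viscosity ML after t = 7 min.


ML = ML0 * exp(-k * t)
ML = 84 * exp(-0.006 * 7)
ML = 84 * 0.9589
ML = 80.55 MU

80.55 MU


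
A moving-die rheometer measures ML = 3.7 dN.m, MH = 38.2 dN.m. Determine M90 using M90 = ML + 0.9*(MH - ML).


M90 = ML + 0.9 * (MH - ML)
M90 = 3.7 + 0.9 * (38.2 - 3.7)
M90 = 3.7 + 0.9 * 34.5
M90 = 34.75 dN.m

34.75 dN.m


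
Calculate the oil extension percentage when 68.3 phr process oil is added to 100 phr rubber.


Oil % = oil / (100 + oil) * 100
= 68.3 / (100 + 68.3) * 100
= 68.3 / 168.3 * 100
= 40.58%

40.58%


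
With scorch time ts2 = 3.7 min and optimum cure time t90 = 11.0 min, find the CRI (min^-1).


CRI = 100 / (t90 - ts2)
= 100 / (11.0 - 3.7)
= 100 / 7.3
= 13.7 min^-1

13.7 min^-1


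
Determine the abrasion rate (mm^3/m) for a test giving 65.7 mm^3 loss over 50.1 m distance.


Rate = volume_loss / distance
= 65.7 / 50.1
= 1.311 mm^3/m

1.311 mm^3/m


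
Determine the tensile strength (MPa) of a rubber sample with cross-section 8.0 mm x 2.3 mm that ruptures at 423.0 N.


Area = width * thickness = 8.0 * 2.3 = 18.4 mm^2
TS = force / area = 423.0 / 18.4 = 22.99 MPa

22.99 MPa


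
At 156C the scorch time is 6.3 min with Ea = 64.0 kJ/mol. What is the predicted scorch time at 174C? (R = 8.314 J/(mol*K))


Convert temperatures: T1 = 156 + 273.15 = 429.15 K, T2 = 174 + 273.15 = 447.15 K
ts2_new = 6.3 * exp(64000 / 8.314 * (1/447.15 - 1/429.15))
1/T2 - 1/T1 = -9.3802e-05
ts2_new = 3.06 min

3.06 min


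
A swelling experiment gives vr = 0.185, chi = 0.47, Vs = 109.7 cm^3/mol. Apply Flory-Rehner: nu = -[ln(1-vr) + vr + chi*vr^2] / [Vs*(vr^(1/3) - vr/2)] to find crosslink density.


ln(1 - vr) = ln(1 - 0.185) = -0.2046
Numerator = -((-0.2046) + 0.185 + 0.47 * 0.185^2) = 0.0035
Denominator = 109.7 * (0.185^(1/3) - 0.185/2) = 52.3600
nu = 0.0035 / 52.3600 = 6.6490e-05 mol/cm^3

6.6490e-05 mol/cm^3


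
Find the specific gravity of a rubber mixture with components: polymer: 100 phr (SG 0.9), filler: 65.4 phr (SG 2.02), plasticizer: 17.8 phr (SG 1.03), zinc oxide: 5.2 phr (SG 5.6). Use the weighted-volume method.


Sum of weights = 188.4
Volume contributions:
  polymer: 100/0.9 = 111.1111
  filler: 65.4/2.02 = 32.3762
  plasticizer: 17.8/1.03 = 17.2816
  zinc oxide: 5.2/5.6 = 0.9286
Sum of volumes = 161.6975
SG = 188.4 / 161.6975 = 1.165

SG = 1.165


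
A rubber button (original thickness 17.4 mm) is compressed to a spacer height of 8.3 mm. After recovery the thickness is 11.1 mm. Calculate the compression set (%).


CS = (t0 - recovered) / (t0 - ts) * 100
= (17.4 - 11.1) / (17.4 - 8.3) * 100
= 6.3 / 9.1 * 100
= 69.2%

69.2%


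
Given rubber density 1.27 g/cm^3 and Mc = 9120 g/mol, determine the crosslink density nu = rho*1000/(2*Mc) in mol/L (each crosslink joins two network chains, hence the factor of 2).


nu = rho * 1000 / (2 * Mc)
nu = 1.27 * 1000 / (2 * 9120)
nu = 1270.0 / 18240
nu = 0.0696 mol/L

0.0696 mol/L


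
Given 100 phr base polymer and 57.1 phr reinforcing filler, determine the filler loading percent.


Filler % = filler / (rubber + filler) * 100
= 57.1 / (100 + 57.1) * 100
= 57.1 / 157.1 * 100
= 36.35%

36.35%


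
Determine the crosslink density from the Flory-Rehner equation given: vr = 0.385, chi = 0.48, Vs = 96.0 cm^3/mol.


ln(1 - vr) = ln(1 - 0.385) = -0.4861
Numerator = -((-0.4861) + 0.385 + 0.48 * 0.385^2) = 0.0300
Denominator = 96.0 * (0.385^(1/3) - 0.385/2) = 51.3579
nu = 0.0300 / 51.3579 = 5.8384e-04 mol/cm^3

5.8384e-04 mol/cm^3


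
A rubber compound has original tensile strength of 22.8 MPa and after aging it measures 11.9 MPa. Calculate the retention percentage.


Retention = aged / original * 100
= 11.9 / 22.8 * 100
= 52.2%

52.2%


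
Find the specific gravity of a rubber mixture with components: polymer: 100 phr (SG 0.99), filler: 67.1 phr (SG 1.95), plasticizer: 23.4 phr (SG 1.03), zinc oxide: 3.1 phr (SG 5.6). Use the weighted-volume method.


Sum of weights = 193.6
Volume contributions:
  polymer: 100/0.99 = 101.0101
  filler: 67.1/1.95 = 34.4103
  plasticizer: 23.4/1.03 = 22.7184
  zinc oxide: 3.1/5.6 = 0.5536
Sum of volumes = 158.6924
SG = 193.6 / 158.6924 = 1.22

SG = 1.22


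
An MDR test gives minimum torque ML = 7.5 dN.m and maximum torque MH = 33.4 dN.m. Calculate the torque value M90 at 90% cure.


M90 = ML + 0.9 * (MH - ML)
M90 = 7.5 + 0.9 * (33.4 - 7.5)
M90 = 7.5 + 0.9 * 25.9
M90 = 30.81 dN.m

30.81 dN.m


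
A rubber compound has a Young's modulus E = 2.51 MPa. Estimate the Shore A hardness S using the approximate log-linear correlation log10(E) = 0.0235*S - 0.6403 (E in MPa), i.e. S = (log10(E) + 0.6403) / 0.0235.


log10(E) = 0.0235*S - 0.6403  =>  S = (log10(E) + 0.6403) / 0.0235
log10(2.51) = 0.399674
S = (0.399674 + 0.6403) / 0.0235 = 1.039974 / 0.0235
S = 44.3

Shore A = 44.3
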